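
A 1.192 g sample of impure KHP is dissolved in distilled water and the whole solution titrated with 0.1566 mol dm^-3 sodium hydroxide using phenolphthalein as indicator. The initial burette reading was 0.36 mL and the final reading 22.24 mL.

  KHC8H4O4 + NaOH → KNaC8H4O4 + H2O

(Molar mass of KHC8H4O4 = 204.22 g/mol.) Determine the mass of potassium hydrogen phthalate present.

0.6997 g

n(NaOH) = 0.02188 L × 0.1566 mol/L = 3.426 × 10^-3 mol
n(KHC8H4O4) = 3.426 × 10^-3 mol (1:1 ratio)
mass of KHC8H4O4 = 3.426 × 10^-3 × 204.22 g/mol = 0.6997 g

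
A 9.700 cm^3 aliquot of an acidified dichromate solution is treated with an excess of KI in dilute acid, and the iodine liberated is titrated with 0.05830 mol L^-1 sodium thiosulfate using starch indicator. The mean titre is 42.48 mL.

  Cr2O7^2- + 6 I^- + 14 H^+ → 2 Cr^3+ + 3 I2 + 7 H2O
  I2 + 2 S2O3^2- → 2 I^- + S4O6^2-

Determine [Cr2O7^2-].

n(S2O3^2-) = 0.04248 × 0.05830 = 2.477 × 10^-3 mol
n(I2) = n(S2O3^2-)/2 = 1.238 × 10^-3 mol
From the 1:3 ratio, n(Cr2O7^2-) in the aliquot = 1/3 × 1.238 × 10^-3 = 4.128 × 10^-4 mol
[Cr2O7^2-] = 4.128 × 10^-4 / 0.009700 = 0.04255 mol/L

0.04255 mol/L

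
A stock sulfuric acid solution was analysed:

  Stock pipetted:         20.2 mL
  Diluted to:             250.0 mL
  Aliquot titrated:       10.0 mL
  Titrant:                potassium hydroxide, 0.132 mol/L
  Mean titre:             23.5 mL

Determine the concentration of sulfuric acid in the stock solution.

H2SO4 + 2 KOH → K2SO4 + 2 H2O
n(KOH) = 0.0235 × 0.132 = 3.10 × 10^-3 mol
From the 1:2 ratio, n(H2SO4) in the aliquot = 1/2 × 3.10 × 10^-3 = 1.55 × 10^-3 mol
[H2SO4]_dilute = 1.55 × 10^-3 / 0.0100 = 0.155 mol/L
Dilution factor = 250.0 / 20.2 = 12.38
[H2SO4]_stock = 0.155 × 12.38 = 1.92 mol/L

1.92 mol/L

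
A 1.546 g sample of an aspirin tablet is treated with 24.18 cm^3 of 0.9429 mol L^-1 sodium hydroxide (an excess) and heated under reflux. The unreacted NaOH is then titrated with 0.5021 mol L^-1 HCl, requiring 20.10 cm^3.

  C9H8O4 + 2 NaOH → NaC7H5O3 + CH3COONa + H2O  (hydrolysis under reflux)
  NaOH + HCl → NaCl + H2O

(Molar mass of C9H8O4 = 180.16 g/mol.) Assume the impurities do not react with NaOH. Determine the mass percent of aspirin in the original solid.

n(NaOH) added = 0.02418 × 0.9429 = 0.02280 mol
n(HCl) used in back-titration = 0.02010 × 0.5021 = 0.01009 mol
n(NaOH) left over = 0.01009 mol (1:1 ratio)
n(NaOH) consumed by analyte = 0.02280 − 0.01009 = 0.01271 mol
From the 1:2 ratio, n(C9H8O4) = 1/2 × 0.01271 = 6.354 × 10^-3 mol
mass of C9H8O4 = 6.354 × 10^-3 × 180.16 = 1.145 g
% C9H8O4 = 1.145 / 1.546 × 100 = 74.04 %

74.04 %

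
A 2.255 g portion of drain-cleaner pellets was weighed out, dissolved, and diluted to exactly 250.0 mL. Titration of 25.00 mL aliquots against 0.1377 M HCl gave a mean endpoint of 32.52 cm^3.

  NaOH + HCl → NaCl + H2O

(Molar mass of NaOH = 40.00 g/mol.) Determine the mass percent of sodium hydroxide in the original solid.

79.43 %

n(HCl) per titration = 0.03252 × 0.1377 = 4.478 × 10^-3 mol
n(NaOH) in each aliquot = 4.478 × 10^-3 mol (1:1 ratio)
n(NaOH) in the whole flask = 4.478 × 10^-3 × 250.0/25.00 = 0.04478 mol
mass of NaOH = 0.04478 × 40.00 = 1.791 g
% NaOH = 1.791 / 2.255 × 100 = 79.43 %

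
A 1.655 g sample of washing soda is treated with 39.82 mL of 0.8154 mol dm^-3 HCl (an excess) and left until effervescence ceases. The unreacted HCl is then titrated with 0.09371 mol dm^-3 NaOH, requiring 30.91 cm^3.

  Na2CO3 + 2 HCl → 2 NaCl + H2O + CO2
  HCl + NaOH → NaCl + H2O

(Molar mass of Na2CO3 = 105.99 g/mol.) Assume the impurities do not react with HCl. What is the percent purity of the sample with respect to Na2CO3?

n(HCl) added = 0.03982 × 0.8154 = 0.03247 mol
n(NaOH) used in back-titration = 0.03091 × 0.09371 = 2.897 × 10^-3 mol
n(HCl) left over = 2.897 × 10^-3 mol (1:1 ratio)
n(HCl) consumed by analyte = 0.03247 − 2.897 × 10^-3 = 0.02957 mol
From the 1:2 ratio, n(Na2CO3) = 1/2 × 0.02957 = 0.01479 mol
mass of Na2CO3 = 0.01479 × 105.99 = 1.567 g
% Na2CO3 = 1.567 / 1.655 × 100 = 94.70 %

94.70 %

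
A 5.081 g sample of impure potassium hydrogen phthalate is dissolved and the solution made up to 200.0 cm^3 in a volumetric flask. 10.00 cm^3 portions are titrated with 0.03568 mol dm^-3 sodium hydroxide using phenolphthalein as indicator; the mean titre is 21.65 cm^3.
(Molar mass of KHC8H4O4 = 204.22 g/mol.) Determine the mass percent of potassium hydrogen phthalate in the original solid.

KHC8H4O4 + NaOH → KNaC8H4O4 + H2O
n(NaOH) per titration = 0.02165 × 0.03568 = 7.725 × 10^-4 mol
n(KHC8H4O4) in each aliquot = 7.725 × 10^-4 mol (1:1 ratio)
n(KHC8H4O4) in the whole flask = 7.725 × 10^-4 × 200.0/10.00 = 0.01545 mol
mass of KHC8H4O4 = 0.01545 × 204.22 = 3.155 g
% KHC8H4O4 = 3.155 / 5.081 × 100 = 62.10 %

62.10 %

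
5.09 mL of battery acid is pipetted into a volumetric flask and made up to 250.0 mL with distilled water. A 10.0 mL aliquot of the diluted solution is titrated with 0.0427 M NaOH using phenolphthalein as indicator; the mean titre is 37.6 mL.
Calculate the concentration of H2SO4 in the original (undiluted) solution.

3.94 M

H2SO4 + 2 NaOH → Na2SO4 + 2 H2O
n(NaOH) = 0.0376 × 0.0427 = 1.61 × 10^-3 mol
From the 1:2 ratio, n(H2SO4) in the aliquot = 1/2 × 1.61 × 10^-3 = 8.03 × 10^-4 mol
[H2SO4]_dilute = 8.03 × 10^-4 / 0.0100 = 0.0803 mol/L
Dilution factor = 250.0 / 5.09 = 49.12
[H2SO4]_stock = 0.0803 × 49.12 = 3.94 mol/L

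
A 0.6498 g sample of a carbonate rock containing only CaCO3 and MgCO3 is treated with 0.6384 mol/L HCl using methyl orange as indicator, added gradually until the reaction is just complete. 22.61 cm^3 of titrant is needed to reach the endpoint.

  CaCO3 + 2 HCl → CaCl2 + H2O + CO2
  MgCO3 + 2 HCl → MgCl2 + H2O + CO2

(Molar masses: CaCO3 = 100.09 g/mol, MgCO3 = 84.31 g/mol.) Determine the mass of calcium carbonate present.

n(HCl) = 0.02261 × 0.6384 = 0.01443 mol
Let x = n(CaCO3), y = n(MgCO3).
Titrant: 2x + 2y = 0.01443;  mass: 100.09x + 84.31y = 0.6498
Solving, x = 2.619 × 10^-3 mol, y = 4.598 × 10^-3 mol
mass of CaCO3 = 2.619 × 10^-3 × 100.09 = 0.2621 g

0.2621 g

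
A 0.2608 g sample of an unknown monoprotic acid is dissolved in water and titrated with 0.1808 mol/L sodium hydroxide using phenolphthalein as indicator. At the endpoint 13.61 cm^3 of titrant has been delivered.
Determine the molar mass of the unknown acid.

106.0 g/mol

n(NaOH) = 0.01361 L × 0.1808 mol/L = 2.461 × 10^-3 mol
n(HA) = 2.461 × 10^-3 mol (1:1 ratio)
M = m / n = 0.2608 g / 2.461 × 10^-3 mol = 106.0 g/mol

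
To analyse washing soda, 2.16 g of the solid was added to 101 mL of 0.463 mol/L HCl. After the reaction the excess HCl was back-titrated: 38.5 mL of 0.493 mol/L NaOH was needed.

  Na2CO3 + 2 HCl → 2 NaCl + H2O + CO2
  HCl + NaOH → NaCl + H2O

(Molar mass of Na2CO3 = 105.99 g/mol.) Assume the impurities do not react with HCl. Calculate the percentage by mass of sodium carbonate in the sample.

n(HCl) added = 0.101 × 0.463 = 0.0468 mol
n(NaOH) used in back-titration = 0.0385 × 0.493 = 0.0190 mol
n(HCl) left over = 0.0190 mol (1:1 ratio)
n(HCl) consumed by analyte = 0.0468 − 0.0190 = 0.0278 mol
From the 1:2 ratio, n(Na2CO3) = 1/2 × 0.0278 = 0.0139 mol
mass of Na2CO3 = 0.0139 × 105.99 = 1.47 g
% Na2CO3 = 1.47 / 2.16 × 100 = 68.2 %

68.2 %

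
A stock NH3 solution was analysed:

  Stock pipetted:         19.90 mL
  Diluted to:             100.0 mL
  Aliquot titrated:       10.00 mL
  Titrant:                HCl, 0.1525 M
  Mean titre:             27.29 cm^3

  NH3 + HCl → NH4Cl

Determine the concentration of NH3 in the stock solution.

2.091 M

n(HCl) = 0.02729 × 0.1525 = 4.162 × 10^-3 mol
n(NH3) in the aliquot = 4.162 × 10^-3 mol (1:1 ratio)
[NH3]_dilute = 4.162 × 10^-3 / 0.01000 = 0.4162 mol/L
Dilution factor = 100.0 / 19.90 = 5.025
[NH3]_stock = 0.4162 × 5.025 = 2.091 mol/L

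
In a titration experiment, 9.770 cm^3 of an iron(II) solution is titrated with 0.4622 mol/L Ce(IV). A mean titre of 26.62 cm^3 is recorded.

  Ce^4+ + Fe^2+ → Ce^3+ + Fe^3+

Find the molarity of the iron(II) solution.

1.259 mol/L

n(Ce4+) = 0.02662 L × 0.4622 mol/L = 0.01230 mol
n(Fe2+) = 0.01230 mol (1:1 mole ratio)
[Fe2+] = 0.01230 mol / 0.009770 L = 1.259 mol/L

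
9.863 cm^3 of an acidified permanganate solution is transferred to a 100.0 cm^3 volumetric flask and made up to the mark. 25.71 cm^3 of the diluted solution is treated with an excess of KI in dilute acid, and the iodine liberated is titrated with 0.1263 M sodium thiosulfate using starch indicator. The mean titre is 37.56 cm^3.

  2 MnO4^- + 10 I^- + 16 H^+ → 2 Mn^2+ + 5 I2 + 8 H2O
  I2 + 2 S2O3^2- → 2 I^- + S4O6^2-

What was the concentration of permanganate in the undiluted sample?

0.3742 M

n(S2O3^2-) = 0.03756 × 0.1263 = 4.744 × 10^-3 mol
n(I2) = n(S2O3^2-)/2 = 2.372 × 10^-3 mol
From the 2:5 ratio, n(MnO4^-) in the aliquot = 2/5 × 2.372 × 10^-3 = 9.488 × 10^-4 mol
[MnO4^-]_dilute = 9.488 × 10^-4 / 0.02571 = 0.03690 mol/L
[MnO4^-]_original = 0.03690 × 100.0/9.863 = 0.3742 mol/L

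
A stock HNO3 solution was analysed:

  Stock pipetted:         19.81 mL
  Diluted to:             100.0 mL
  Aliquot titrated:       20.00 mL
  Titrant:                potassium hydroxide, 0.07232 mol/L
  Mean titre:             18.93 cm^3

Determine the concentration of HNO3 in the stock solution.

HNO3 + KOH → KNO3 + H2O
n(KOH) = 0.01893 × 0.07232 = 1.369 × 10^-3 mol
n(HNO3) in the aliquot = 1.369 × 10^-3 mol (1:1 ratio)
[HNO3]_dilute = 1.369 × 10^-3 / 0.02000 = 0.06845 mol/L
Dilution factor = 100.0 / 19.81 = 5.048
[HNO3]_stock = 0.06845 × 5.048 = 0.3455 mol/L

0.3455 mol/L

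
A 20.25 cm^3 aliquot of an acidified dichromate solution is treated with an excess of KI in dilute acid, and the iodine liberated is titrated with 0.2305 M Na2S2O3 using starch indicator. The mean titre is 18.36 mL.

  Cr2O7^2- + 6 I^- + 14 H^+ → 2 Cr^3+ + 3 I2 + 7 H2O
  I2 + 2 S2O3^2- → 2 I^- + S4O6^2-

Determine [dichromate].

0.03483 M

n(S2O3^2-) = 0.01836 × 0.2305 = 4.232 × 10^-3 mol
n(I2) = n(S2O3^2-)/2 = 2.116 × 10^-3 mol
From the 1:3 ratio, n(Cr2O7^2-) in the aliquot = 1/3 × 2.116 × 10^-3 = 7.053 × 10^-4 mol
[Cr2O7^2-] = 7.053 × 10^-4 / 0.02025 = 0.03483 mol/L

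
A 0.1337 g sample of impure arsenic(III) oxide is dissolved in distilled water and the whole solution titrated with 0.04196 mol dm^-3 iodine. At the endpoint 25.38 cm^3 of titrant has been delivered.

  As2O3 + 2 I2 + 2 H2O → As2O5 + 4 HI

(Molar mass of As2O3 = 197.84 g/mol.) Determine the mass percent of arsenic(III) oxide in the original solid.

78.79 %

n(I2) = 0.02538 L × 0.04196 mol/L = 1.065 × 10^-3 mol
From the 1:2 ratio, n(As2O3) = 1/2 × 1.065 × 10^-3 = 5.325 × 10^-4 mol
mass of As2O3 = 5.325 × 10^-4 × 197.84 g/mol = 0.1053 g
% As2O3 = 0.1053 / 0.1337 × 100 = 78.79 %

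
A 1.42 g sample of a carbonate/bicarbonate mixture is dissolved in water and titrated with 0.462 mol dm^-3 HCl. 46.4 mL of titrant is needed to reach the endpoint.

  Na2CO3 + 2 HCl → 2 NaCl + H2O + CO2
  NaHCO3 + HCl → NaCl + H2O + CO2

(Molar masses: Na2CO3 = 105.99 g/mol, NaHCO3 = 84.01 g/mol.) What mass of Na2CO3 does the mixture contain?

0.651 g

n(HCl) = 0.0464 × 0.462 = 0.0214 mol
Let x = n(Na2CO3), y = n(NaHCO3).
Titrant: 2x + 1y = 0.0214;  mass: 105.99x + 84.01y = 1.42
Solving, x = 6.14 × 10^-3 mol, y = 9.16 × 10^-3 mol
mass of Na2CO3 = 6.14 × 10^-3 × 105.99 = 0.651 g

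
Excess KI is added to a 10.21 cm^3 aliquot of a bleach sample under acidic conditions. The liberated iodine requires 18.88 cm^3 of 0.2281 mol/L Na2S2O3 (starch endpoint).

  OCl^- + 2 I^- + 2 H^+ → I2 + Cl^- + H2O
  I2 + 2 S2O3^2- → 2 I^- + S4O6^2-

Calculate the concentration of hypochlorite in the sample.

n(S2O3^2-) = 0.01888 × 0.2281 = 4.307 × 10^-3 mol
n(I2) = n(S2O3^2-)/2 = 2.153 × 10^-3 mol
n(OCl^-) in the aliquot = 2.153 × 10^-3 mol (1:1 ratio)
[OCl^-] = 2.153 × 10^-3 / 0.01021 = 0.2109 mol/L

0.2109 mol/L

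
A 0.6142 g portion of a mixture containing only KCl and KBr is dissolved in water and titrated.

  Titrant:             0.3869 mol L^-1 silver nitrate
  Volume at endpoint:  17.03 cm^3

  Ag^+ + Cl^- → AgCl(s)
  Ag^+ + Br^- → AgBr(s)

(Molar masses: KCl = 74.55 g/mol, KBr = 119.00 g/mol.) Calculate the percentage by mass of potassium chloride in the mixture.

46.39 %

n(AgNO3) = 0.01703 × 0.3869 = 6.589 × 10^-3 mol
Let x = n(KCl), y = n(KBr).
Titrant: 1x + 1y = 6.589 × 10^-3;  mass: 74.55x + 119.00y = 0.6142
Solving, x = 3.822 × 10^-3 mol, y = 2.767 × 10^-3 mol
mass of KCl = 3.822 × 10^-3 × 74.55 = 0.2849 g
% KCl = 0.2849 / 0.6142 × 100 = 46.39 %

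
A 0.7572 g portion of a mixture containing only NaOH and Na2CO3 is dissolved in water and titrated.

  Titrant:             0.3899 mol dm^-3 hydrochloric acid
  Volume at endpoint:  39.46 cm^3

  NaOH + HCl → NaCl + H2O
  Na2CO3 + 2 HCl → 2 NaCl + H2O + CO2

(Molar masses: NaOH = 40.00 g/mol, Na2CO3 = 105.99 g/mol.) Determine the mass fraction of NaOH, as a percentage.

n(HCl) = 0.03946 × 0.3899 = 0.01539 mol
Let x = n(NaOH), y = n(Na2CO3).
Titrant: 1x + 2y = 0.01539;  mass: 40.00x + 105.99y = 0.7572
Solving, x = 4.475 × 10^-3 mol, y = 5.455 × 10^-3 mol
mass of NaOH = 4.475 × 10^-3 × 40.00 = 0.1790 g
% NaOH = 0.1790 / 0.7572 × 100 = 23.64 %

23.64 %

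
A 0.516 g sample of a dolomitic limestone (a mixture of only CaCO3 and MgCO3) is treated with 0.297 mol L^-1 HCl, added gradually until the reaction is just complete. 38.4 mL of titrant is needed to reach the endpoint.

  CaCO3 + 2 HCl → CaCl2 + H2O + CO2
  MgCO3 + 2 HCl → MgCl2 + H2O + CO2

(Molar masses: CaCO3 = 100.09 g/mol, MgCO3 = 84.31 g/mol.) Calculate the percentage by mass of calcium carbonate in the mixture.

n(HCl) = 0.0384 × 0.297 = 0.0114 mol
Let x = n(CaCO3), y = n(MgCO3).
Titrant: 2x + 2y = 0.0114;  mass: 100.09x + 84.31y = 0.516
Solving, x = 2.23 × 10^-3 mol, y = 3.47 × 10^-3 mol
mass of CaCO3 = 2.23 × 10^-3 × 100.09 = 0.223 g
% CaCO3 = 0.223 / 0.516 × 100 = 43.3 %

43.3 %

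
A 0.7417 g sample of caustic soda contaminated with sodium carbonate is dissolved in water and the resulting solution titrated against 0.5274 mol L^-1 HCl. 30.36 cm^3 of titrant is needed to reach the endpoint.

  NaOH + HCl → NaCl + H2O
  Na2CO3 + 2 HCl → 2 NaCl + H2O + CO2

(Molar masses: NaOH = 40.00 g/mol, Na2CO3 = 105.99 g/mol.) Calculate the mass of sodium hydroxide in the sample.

n(HCl) = 0.03036 × 0.5274 = 0.01601 mol
Let x = n(NaOH), y = n(Na2CO3).
Titrant: 1x + 2y = 0.01601;  mass: 40.00x + 105.99y = 0.7417
Solving, x = 8.222 × 10^-3 mol, y = 3.895 × 10^-3 mol
mass of NaOH = 8.222 × 10^-3 × 40.00 = 0.3289 g

0.3289 g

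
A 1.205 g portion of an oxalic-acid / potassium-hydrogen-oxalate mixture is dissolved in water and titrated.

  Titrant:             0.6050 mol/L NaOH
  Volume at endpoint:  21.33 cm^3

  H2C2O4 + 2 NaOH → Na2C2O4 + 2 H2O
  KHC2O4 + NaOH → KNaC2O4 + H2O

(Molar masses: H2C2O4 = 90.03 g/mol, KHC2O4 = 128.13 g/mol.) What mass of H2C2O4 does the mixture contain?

n(NaOH) = 0.02133 × 0.6050 = 0.01290 mol
Let x = n(H2C2O4), y = n(KHC2O4).
Titrant: 2x + 1y = 0.01290;  mass: 90.03x + 128.13y = 1.205
Solving, x = 2.698 × 10^-3 mol, y = 7.509 × 10^-3 mol
mass of H2C2O4 = 2.698 × 10^-3 × 90.03 = 0.2429 g

0.2429 g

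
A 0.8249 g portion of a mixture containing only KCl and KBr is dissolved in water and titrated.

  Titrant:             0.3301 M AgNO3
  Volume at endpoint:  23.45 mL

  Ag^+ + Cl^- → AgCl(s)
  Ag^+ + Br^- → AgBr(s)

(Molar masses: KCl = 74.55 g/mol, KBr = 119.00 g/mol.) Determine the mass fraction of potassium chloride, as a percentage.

19.57 %

n(AgNO3) = 0.02345 × 0.3301 = 7.741 × 10^-3 mol
Let x = n(KCl), y = n(KBr).
Titrant: 1x + 1y = 7.741 × 10^-3;  mass: 74.55x + 119.00y = 0.8249
Solving, x = 2.166 × 10^-3 mol, y = 5.575 × 10^-3 mol
mass of KCl = 2.166 × 10^-3 × 74.55 = 0.1614 g
% KCl = 0.1614 / 0.8249 × 100 = 19.57 %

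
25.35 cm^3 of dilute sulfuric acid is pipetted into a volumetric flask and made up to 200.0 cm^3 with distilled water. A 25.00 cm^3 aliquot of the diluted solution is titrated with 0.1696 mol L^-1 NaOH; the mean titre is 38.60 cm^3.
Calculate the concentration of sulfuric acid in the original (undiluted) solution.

H2SO4 + 2 NaOH → Na2SO4 + 2 H2O
n(NaOH) = 0.03860 × 0.1696 = 6.547 × 10^-3 mol
From the 1:2 ratio, n(H2SO4) in the aliquot = 1/2 × 6.547 × 10^-3 = 3.273 × 10^-3 mol
[H2SO4]_dilute = 3.273 × 10^-3 / 0.02500 = 0.1309 mol/L
Dilution factor = 200.0 / 25.35 = 7.890
[H2SO4]_stock = 0.1309 × 7.890 = 1.033 mol/L

1.033 mol/L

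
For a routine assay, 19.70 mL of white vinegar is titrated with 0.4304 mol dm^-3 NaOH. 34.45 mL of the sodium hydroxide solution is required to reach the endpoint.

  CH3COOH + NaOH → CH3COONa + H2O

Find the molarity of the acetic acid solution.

0.7527 mol/L

n(NaOH) = 0.03445 L × 0.4304 mol/L = 0.01483 mol
n(CH3COOH) = 0.01483 mol (1:1 mole ratio)
[CH3COOH] = 0.01483 mol / 0.01970 L = 0.7527 mol/L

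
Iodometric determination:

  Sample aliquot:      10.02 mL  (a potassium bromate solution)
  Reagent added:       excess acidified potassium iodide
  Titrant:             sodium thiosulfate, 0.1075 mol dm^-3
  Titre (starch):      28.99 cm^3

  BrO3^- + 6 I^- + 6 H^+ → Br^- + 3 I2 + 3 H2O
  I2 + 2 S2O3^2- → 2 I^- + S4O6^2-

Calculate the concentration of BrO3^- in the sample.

0.05184 mol/L

n(S2O3^2-) = 0.02899 × 0.1075 = 3.116 × 10^-3 mol
n(I2) = n(S2O3^2-)/2 = 1.558 × 10^-3 mol
From the 1:3 ratio, n(BrO3^-) in the aliquot = 1/3 × 1.558 × 10^-3 = 5.194 × 10^-4 mol
[BrO3^-] = 5.194 × 10^-4 / 0.01002 = 0.05184 mol/L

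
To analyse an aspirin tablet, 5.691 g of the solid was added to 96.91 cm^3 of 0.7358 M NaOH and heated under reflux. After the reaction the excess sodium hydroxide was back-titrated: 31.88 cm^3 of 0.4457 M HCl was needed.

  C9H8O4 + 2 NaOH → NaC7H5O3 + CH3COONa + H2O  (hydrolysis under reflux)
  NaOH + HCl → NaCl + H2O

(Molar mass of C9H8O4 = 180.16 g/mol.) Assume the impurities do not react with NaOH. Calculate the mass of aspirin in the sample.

5.143 g

n(NaOH) added = 0.09691 × 0.7358 = 0.07131 mol
n(HCl) used in back-titration = 0.03188 × 0.4457 = 0.01421 mol
n(NaOH) left over = 0.01421 mol (1:1 ratio)
n(NaOH) consumed by analyte = 0.07131 − 0.01421 = 0.05710 mol
From the 1:2 ratio, n(C9H8O4) = 1/2 × 0.05710 = 0.02855 mol
mass of C9H8O4 = 0.02855 × 180.16 = 5.143 g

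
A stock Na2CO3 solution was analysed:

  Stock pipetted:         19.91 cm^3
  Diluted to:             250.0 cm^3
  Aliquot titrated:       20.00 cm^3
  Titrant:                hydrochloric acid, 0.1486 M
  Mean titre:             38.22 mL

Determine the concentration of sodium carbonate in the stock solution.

1.783 M

Na2CO3 + 2 HCl → 2 NaCl + H2O + CO2
n(HCl) = 0.03822 × 0.1486 = 5.679 × 10^-3 mol
From the 1:2 ratio, n(Na2CO3) in the aliquot = 1/2 × 5.679 × 10^-3 = 2.840 × 10^-3 mol
[Na2CO3]_dilute = 2.840 × 10^-3 / 0.02000 = 0.1420 mol/L
Dilution factor = 250.0 / 19.91 = 12.56
[Na2CO3]_stock = 0.1420 × 12.56 = 1.783 mol/L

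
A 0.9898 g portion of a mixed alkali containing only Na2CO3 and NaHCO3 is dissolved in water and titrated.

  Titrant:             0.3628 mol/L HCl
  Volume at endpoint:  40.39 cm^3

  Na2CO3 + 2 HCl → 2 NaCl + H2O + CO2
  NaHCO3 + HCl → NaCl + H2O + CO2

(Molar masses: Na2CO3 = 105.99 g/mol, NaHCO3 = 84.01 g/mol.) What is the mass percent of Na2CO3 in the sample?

n(HCl) = 0.04039 × 0.3628 = 0.01465 mol
Let x = n(Na2CO3), y = n(NaHCO3).
Titrant: 2x + 1y = 0.01465;  mass: 105.99x + 84.01y = 0.9898
Solving, x = 3.889 × 10^-3 mol, y = 6.875 × 10^-3 mol
mass of Na2CO3 = 3.889 × 10^-3 × 105.99 = 0.4122 g
% Na2CO3 = 0.4122 / 0.9898 × 100 = 41.65 %

41.65 %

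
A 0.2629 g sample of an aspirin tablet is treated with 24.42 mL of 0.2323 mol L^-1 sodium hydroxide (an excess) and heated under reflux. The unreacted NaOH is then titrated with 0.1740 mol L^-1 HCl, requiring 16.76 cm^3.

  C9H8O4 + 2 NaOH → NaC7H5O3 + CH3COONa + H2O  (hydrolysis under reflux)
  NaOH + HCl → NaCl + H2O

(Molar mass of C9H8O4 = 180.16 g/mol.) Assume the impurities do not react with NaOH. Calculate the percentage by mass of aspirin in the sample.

n(NaOH) added = 0.02442 × 0.2323 = 5.673 × 10^-3 mol
n(HCl) used in back-titration = 0.01676 × 0.1740 = 2.916 × 10^-3 mol
n(NaOH) left over = 2.916 × 10^-3 mol (1:1 ratio)
n(NaOH) consumed by analyte = 5.673 × 10^-3 − 2.916 × 10^-3 = 2.757 × 10^-3 mol
From the 1:2 ratio, n(C9H8O4) = 1/2 × 2.757 × 10^-3 = 1.378 × 10^-3 mol
mass of C9H8O4 = 1.378 × 10^-3 × 180.16 = 0.2483 g
% C9H8O4 = 0.2483 / 0.2629 × 100 = 94.45 %

94.45 %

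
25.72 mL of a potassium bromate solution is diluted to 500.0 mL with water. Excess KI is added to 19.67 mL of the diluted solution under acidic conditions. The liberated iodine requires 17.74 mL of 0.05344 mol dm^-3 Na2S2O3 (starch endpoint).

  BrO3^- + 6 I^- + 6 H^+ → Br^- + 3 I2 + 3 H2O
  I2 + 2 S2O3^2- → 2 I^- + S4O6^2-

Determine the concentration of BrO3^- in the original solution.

0.1562 mol/L

n(S2O3^2-) = 0.01774 × 0.05344 = 9.480 × 10^-4 mol
n(I2) = n(S2O3^2-)/2 = 4.740 × 10^-4 mol
From the 1:3 ratio, n(BrO3^-) in the aliquot = 1/3 × 4.740 × 10^-4 = 1.580 × 10^-4 mol
[BrO3^-]_dilute = 1.580 × 10^-4 / 0.01967 = 0.008033 mol/L
[BrO3^-]_original = 0.008033 × 500.0/25.72 = 0.1562 mol/L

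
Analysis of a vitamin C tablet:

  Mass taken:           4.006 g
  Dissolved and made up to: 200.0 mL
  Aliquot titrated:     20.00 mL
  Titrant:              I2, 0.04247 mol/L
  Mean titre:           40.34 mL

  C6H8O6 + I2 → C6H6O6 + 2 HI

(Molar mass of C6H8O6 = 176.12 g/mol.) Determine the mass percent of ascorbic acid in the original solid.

n(I2) per titration = 0.04034 × 0.04247 = 1.713 × 10^-3 mol
n(C6H8O6) in each aliquot = 1.713 × 10^-3 mol (1:1 ratio)
n(C6H8O6) in the whole flask = 1.713 × 10^-3 × 200.0/20.00 = 0.01713 mol
mass of C6H8O6 = 0.01713 × 176.12 = 3.017 g
% C6H8O6 = 3.017 / 4.006 × 100 = 75.32 %

75.32 %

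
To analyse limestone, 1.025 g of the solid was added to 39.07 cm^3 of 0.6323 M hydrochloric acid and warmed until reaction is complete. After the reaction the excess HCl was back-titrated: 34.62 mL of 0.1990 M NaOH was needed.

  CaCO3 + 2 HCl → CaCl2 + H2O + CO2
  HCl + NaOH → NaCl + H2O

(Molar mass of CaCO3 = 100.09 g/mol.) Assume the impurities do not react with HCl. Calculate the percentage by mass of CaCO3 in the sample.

86.98 %

n(HCl) added = 0.03907 × 0.6323 = 0.02470 mol
n(NaOH) used in back-titration = 0.03462 × 0.1990 = 6.889 × 10^-3 mol
n(HCl) left over = 6.889 × 10^-3 mol (1:1 ratio)
n(HCl) consumed by analyte = 0.02470 − 6.889 × 10^-3 = 0.01781 mol
From the 1:2 ratio, n(CaCO3) = 1/2 × 0.01781 = 8.907 × 10^-3 mol
mass of CaCO3 = 8.907 × 10^-3 × 100.09 = 0.8915 g
% CaCO3 = 0.8915 / 1.025 × 100 = 86.98 %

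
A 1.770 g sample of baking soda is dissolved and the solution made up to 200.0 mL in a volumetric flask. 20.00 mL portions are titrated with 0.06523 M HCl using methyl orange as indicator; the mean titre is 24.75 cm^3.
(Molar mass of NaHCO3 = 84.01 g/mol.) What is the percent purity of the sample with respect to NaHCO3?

76.63 %

NaHCO3 + HCl → NaCl + H2O + CO2
n(HCl) per titration = 0.02475 × 0.06523 = 1.614 × 10^-3 mol
n(NaHCO3) in each aliquot = 1.614 × 10^-3 mol (1:1 ratio)
n(NaHCO3) in the whole flask = 1.614 × 10^-3 × 200.0/20.00 = 0.01614 mol
mass of NaHCO3 = 0.01614 × 84.01 = 1.356 g
% NaHCO3 = 1.356 / 1.770 × 100 = 76.63 %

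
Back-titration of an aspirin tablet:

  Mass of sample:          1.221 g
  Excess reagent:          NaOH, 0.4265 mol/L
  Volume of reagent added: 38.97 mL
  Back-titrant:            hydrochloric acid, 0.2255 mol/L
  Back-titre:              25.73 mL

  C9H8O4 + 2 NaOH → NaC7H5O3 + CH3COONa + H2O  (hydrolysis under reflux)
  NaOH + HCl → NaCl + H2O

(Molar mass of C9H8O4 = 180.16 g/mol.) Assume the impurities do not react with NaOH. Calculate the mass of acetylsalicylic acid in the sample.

0.9745 g

n(NaOH) added = 0.03897 × 0.4265 = 0.01662 mol
n(HCl) used in back-titration = 0.02573 × 0.2255 = 5.802 × 10^-3 mol
n(NaOH) left over = 5.802 × 10^-3 mol (1:1 ratio)
n(NaOH) consumed by analyte = 0.01662 − 5.802 × 10^-3 = 0.01082 mol
From the 1:2 ratio, n(C9H8O4) = 1/2 × 0.01082 = 5.409 × 10^-3 mol
mass of C9H8O4 = 5.409 × 10^-3 × 180.16 = 0.9745 g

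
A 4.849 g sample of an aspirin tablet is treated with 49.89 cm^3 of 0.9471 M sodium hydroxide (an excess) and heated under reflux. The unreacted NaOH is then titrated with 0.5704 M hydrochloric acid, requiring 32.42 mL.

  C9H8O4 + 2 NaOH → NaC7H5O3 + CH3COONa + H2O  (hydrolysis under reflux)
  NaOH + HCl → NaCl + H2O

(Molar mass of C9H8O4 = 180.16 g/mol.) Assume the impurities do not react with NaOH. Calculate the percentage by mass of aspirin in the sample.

53.42 %

n(NaOH) added = 0.04989 × 0.9471 = 0.04725 mol
n(HCl) used in back-titration = 0.03242 × 0.5704 = 0.01849 mol
n(NaOH) left over = 0.01849 mol (1:1 ratio)
n(NaOH) consumed by analyte = 0.04725 − 0.01849 = 0.02876 mol
From the 1:2 ratio, n(C9H8O4) = 1/2 × 0.02876 = 0.01438 mol
mass of C9H8O4 = 0.01438 × 180.16 = 2.591 g
% C9H8O4 = 2.591 / 4.849 × 100 = 53.42 %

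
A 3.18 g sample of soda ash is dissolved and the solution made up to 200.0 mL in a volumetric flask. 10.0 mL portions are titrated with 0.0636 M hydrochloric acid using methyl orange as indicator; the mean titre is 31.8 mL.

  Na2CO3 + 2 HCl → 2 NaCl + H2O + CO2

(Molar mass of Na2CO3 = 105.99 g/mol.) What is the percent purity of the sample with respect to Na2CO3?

n(HCl) per titration = 0.0318 × 0.0636 = 2.02 × 10^-3 mol
From the 1:2 ratio, n(Na2CO3) in each aliquot = 1/2 × 2.02 × 10^-3 = 1.01 × 10^-3 mol
n(Na2CO3) in the whole flask = 1.01 × 10^-3 × 200.0/10.0 = 0.0202 mol
mass of Na2CO3 = 0.0202 × 105.99 = 2.14 g
% Na2CO3 = 2.14 / 3.18 × 100 = 67.4 %

67.4 %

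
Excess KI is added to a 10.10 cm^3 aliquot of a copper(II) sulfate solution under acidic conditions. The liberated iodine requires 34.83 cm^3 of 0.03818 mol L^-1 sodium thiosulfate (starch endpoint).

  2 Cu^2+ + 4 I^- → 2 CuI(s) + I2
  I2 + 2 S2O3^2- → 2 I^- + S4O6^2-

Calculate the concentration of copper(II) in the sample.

0.1317 mol/L

n(S2O3^2-) = 0.03483 × 0.03818 = 1.330 × 10^-3 mol
n(I2) = n(S2O3^2-)/2 = 6.649 × 10^-4 mol
From the 2:1 ratio, n(Cu2+) in the aliquot = 2/1 × 6.649 × 10^-4 = 1.330 × 10^-3 mol
[Cu2+] = 1.330 × 10^-3 / 0.01010 = 0.1317 mol/L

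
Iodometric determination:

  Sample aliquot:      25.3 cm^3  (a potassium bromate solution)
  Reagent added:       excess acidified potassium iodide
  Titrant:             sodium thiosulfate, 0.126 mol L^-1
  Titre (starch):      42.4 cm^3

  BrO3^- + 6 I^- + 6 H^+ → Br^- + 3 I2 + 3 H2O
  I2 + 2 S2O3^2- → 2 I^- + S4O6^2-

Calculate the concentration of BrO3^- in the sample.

n(S2O3^2-) = 0.0424 × 0.126 = 5.34 × 10^-3 mol
n(I2) = n(S2O3^2-)/2 = 2.67 × 10^-3 mol
From the 1:3 ratio, n(BrO3^-) in the aliquot = 1/3 × 2.67 × 10^-3 = 8.90 × 10^-4 mol
[BrO3^-] = 8.90 × 10^-4 / 0.0253 = 0.0352 mol/L

0.0352 mol/L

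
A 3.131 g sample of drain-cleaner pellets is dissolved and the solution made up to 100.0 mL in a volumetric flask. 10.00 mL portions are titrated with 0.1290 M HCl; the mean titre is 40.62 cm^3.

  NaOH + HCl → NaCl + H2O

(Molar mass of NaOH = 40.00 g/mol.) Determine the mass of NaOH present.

n(HCl) per titration = 0.04062 × 0.1290 = 5.240 × 10^-3 mol
n(NaOH) in each aliquot = 5.240 × 10^-3 mol (1:1 ratio)
n(NaOH) in the whole flask = 5.240 × 10^-3 × 100.0/10.00 = 0.05240 mol
mass of NaOH = 0.05240 × 40.00 = 2.096 g

2.096 g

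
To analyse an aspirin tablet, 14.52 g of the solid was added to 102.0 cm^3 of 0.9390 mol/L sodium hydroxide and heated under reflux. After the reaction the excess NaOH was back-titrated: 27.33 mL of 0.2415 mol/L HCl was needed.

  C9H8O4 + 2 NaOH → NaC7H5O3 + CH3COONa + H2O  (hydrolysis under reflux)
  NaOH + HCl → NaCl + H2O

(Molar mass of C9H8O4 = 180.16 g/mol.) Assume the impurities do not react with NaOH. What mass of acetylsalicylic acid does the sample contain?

8.033 g

n(NaOH) added = 0.1020 × 0.9390 = 0.09578 mol
n(HCl) used in back-titration = 0.02733 × 0.2415 = 6.600 × 10^-3 mol
n(NaOH) left over = 6.600 × 10^-3 mol (1:1 ratio)
n(NaOH) consumed by analyte = 0.09578 − 6.600 × 10^-3 = 0.08918 mol
From the 1:2 ratio, n(C9H8O4) = 1/2 × 0.08918 = 0.04459 mol
mass of C9H8O4 = 0.04459 × 180.16 = 8.033 g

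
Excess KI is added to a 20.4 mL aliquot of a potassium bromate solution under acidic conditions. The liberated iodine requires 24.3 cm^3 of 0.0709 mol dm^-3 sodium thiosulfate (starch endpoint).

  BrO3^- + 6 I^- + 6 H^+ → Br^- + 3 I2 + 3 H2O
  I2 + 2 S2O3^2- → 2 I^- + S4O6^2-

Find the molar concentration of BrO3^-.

n(S2O3^2-) = 0.0243 × 0.0709 = 1.72 × 10^-3 mol
n(I2) = n(S2O3^2-)/2 = 8.61 × 10^-4 mol
From the 1:3 ratio, n(BrO3^-) in the aliquot = 1/3 × 8.61 × 10^-4 = 2.87 × 10^-4 mol
[BrO3^-] = 2.87 × 10^-4 / 0.0204 = 0.0141 mol/L

0.0141 mol/L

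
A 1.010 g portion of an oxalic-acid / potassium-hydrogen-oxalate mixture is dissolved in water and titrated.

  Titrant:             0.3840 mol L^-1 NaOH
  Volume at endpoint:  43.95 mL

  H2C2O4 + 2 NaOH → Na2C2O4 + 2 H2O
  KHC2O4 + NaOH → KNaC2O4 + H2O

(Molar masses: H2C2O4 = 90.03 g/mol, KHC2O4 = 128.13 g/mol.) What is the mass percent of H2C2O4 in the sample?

61.80 %

n(NaOH) = 0.04395 × 0.3840 = 0.01688 mol
Let x = n(H2C2O4), y = n(KHC2O4).
Titrant: 2x + 1y = 0.01688;  mass: 90.03x + 128.13y = 1.010
Solving, x = 6.933 × 10^-3 mol, y = 3.011 × 10^-3 mol
mass of H2C2O4 = 6.933 × 10^-3 × 90.03 = 0.6242 g
% H2C2O4 = 0.6242 / 1.010 × 100 = 61.80 %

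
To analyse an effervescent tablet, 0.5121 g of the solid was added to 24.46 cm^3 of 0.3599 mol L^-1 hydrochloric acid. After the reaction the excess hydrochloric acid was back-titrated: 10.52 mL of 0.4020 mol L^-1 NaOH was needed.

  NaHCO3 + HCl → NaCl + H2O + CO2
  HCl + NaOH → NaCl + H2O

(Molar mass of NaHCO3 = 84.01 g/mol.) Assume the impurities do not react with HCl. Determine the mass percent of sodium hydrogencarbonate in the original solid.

n(HCl) added = 0.02446 × 0.3599 = 8.803 × 10^-3 mol
n(NaOH) used in back-titration = 0.01052 × 0.4020 = 4.229 × 10^-3 mol
n(HCl) left over = 4.229 × 10^-3 mol (1:1 ratio)
n(HCl) consumed by analyte = 8.803 × 10^-3 − 4.229 × 10^-3 = 4.574 × 10^-3 mol
n(NaHCO3) = 4.574 × 10^-3 mol (1:1 ratio)
mass of NaHCO3 = 4.574 × 10^-3 × 84.01 = 0.3843 g
% NaHCO3 = 0.3843 / 0.5121 × 100 = 75.04 %

75.04 %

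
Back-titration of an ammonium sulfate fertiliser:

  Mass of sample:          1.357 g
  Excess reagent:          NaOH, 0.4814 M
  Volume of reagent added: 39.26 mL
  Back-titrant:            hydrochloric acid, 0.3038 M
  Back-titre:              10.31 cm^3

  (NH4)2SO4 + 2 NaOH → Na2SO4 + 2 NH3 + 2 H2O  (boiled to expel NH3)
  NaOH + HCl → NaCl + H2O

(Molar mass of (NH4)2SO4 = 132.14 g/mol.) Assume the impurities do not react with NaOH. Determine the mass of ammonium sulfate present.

1.042 g

n(NaOH) added = 0.03926 × 0.4814 = 0.01890 mol
n(HCl) used in back-titration = 0.01031 × 0.3038 = 3.132 × 10^-3 mol
n(NaOH) left over = 3.132 × 10^-3 mol (1:1 ratio)
n(NaOH) consumed by analyte = 0.01890 − 3.132 × 10^-3 = 0.01577 mol
From the 1:2 ratio, n((NH4)2SO4) = 1/2 × 0.01577 = 7.884 × 10^-3 mol
mass of (NH4)2SO4 = 7.884 × 10^-3 × 132.14 = 1.042 g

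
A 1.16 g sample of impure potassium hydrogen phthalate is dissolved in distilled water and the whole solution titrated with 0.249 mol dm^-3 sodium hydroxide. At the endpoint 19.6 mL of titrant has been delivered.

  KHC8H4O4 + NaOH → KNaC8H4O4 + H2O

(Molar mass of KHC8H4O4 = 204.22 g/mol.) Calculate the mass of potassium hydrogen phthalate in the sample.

n(NaOH) = 0.0196 L × 0.249 mol/L = 4.88 × 10^-3 mol
n(KHC8H4O4) = 4.88 × 10^-3 mol (1:1 ratio)
mass of KHC8H4O4 = 4.88 × 10^-3 × 204.22 g/mol = 0.997 g

0.997 g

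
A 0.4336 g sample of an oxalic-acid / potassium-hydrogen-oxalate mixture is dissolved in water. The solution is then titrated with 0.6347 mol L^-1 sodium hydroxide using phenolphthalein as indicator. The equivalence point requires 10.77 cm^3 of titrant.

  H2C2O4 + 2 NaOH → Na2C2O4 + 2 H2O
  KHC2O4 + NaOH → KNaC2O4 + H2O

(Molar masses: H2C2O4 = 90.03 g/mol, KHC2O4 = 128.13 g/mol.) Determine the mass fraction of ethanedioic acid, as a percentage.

n(NaOH) = 0.01077 × 0.6347 = 6.836 × 10^-3 mol
Let x = n(H2C2O4), y = n(KHC2O4).
Titrant: 2x + 1y = 6.836 × 10^-3;  mass: 90.03x + 128.13y = 0.4336
Solving, x = 2.661 × 10^-3 mol, y = 1.515 × 10^-3 mol
mass of H2C2O4 = 2.661 × 10^-3 × 90.03 = 0.2395 g
% H2C2O4 = 0.2395 / 0.4336 × 100 = 55.24 %

55.24 %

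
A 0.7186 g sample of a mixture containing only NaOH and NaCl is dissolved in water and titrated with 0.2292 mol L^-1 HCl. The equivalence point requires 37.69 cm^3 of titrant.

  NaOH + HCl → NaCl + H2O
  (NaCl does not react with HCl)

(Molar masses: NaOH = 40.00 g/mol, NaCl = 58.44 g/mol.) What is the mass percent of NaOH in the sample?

48.09 %

n(HCl) = 0.03769 × 0.2292 = 8.639 × 10^-3 mol
Let x = n(NaOH), y = n(NaCl).
Titrant: 1x = 8.639 × 10^-3;  mass: 40.00x + 58.44y = 0.7186
Solving, x = 8.639 × 10^-3 mol, y = 6.384 × 10^-3 mol
mass of NaOH = 8.639 × 10^-3 × 40.00 = 0.3455 g
% NaOH = 0.3455 / 0.7186 × 100 = 48.09 %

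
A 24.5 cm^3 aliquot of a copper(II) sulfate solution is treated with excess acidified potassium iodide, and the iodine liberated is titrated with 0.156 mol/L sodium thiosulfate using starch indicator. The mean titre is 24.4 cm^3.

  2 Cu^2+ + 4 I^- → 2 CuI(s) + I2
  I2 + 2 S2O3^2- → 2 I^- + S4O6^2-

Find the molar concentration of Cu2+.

0.155 mol/L

n(S2O3^2-) = 0.0244 × 0.156 = 3.81 × 10^-3 mol
n(I2) = n(S2O3^2-)/2 = 1.90 × 10^-3 mol
From the 2:1 ratio, n(Cu2+) in the aliquot = 2/1 × 1.90 × 10^-3 = 3.81 × 10^-3 mol
[Cu2+] = 3.81 × 10^-3 / 0.0245 = 0.155 mol/L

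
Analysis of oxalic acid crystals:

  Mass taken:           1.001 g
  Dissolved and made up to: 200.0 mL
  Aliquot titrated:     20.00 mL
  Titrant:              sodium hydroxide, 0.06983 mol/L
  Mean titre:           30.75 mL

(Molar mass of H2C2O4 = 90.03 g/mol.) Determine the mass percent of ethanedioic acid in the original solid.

H2C2O4 + 2 NaOH → Na2C2O4 + 2 H2O
n(NaOH) per titration = 0.03075 × 0.06983 = 2.147 × 10^-3 mol
From the 1:2 ratio, n(H2C2O4) in each aliquot = 1/2 × 2.147 × 10^-3 = 1.074 × 10^-3 mol
n(H2C2O4) in the whole flask = 1.074 × 10^-3 × 200.0/20.00 = 0.01074 mol
mass of H2C2O4 = 0.01074 × 90.03 = 0.9666 g
% H2C2O4 = 0.9666 / 1.001 × 100 = 96.56 %

96.56 %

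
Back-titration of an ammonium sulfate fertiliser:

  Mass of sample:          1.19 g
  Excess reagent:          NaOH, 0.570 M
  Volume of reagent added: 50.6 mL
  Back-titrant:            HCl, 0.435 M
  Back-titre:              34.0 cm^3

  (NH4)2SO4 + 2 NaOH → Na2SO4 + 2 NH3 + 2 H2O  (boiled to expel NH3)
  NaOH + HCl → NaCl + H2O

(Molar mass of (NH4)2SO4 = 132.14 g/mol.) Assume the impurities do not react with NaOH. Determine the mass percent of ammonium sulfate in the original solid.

n(NaOH) added = 0.0506 × 0.570 = 0.0288 mol
n(HCl) used in back-titration = 0.0340 × 0.435 = 0.0148 mol
n(NaOH) left over = 0.0148 mol (1:1 ratio)
n(NaOH) consumed by analyte = 0.0288 − 0.0148 = 0.0141 mol
From the 1:2 ratio, n((NH4)2SO4) = 1/2 × 0.0141 = 7.03 × 10^-3 mol
mass of (NH4)2SO4 = 7.03 × 10^-3 × 132.14 = 0.928 g
% (NH4)2SO4 = 0.928 / 1.19 × 100 = 78.0 %

78.0 %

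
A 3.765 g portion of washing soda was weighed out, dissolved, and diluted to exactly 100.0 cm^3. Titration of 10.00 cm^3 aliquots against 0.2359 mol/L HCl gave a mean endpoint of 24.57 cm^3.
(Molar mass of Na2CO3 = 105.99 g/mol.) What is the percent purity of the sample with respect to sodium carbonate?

Na2CO3 + 2 HCl → 2 NaCl + H2O + CO2
n(HCl) per titration = 0.02457 × 0.2359 = 5.796 × 10^-3 mol
From the 1:2 ratio, n(Na2CO3) in each aliquot = 1/2 × 5.796 × 10^-3 = 2.898 × 10^-3 mol
n(Na2CO3) in the whole flask = 2.898 × 10^-3 × 100.0/10.00 = 0.02898 mol
mass of Na2CO3 = 0.02898 × 105.99 = 3.072 g
% Na2CO3 = 3.072 / 3.765 × 100 = 81.58 %

81.58 %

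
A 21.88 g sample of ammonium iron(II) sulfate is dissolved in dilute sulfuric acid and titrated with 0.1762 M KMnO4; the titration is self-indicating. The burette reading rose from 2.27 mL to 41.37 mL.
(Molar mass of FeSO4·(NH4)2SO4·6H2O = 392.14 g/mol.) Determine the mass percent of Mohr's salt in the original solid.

MnO4^- + 5 Fe^2+ + 8 H^+ → Mn^2+ + 5 Fe^3+ + 4 H2O
n(KMnO4) = 0.03910 L × 0.1762 mol/L = 6.889 × 10^-3 mol
From the 5:1 ratio, n(FeSO4·(NH4)2SO4·6H2O) = 5/1 × 6.889 × 10^-3 = 0.03445 mol
mass of FeSO4·(NH4)2SO4·6H2O = 0.03445 × 392.14 g/mol = 13.51 g
% FeSO4·(NH4)2SO4·6H2O = 13.51 / 21.88 × 100 = 61.74 %

61.74 %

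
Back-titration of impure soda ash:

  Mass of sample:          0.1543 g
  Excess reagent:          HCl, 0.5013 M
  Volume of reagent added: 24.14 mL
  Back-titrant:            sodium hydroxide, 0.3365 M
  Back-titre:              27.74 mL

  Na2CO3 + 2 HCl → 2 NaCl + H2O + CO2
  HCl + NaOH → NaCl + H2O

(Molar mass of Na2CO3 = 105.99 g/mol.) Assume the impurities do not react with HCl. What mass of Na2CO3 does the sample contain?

0.1466 g

n(HCl) added = 0.02414 × 0.5013 = 0.01210 mol
n(NaOH) used in back-titration = 0.02774 × 0.3365 = 9.335 × 10^-3 mol
n(HCl) left over = 9.335 × 10^-3 mol (1:1 ratio)
n(HCl) consumed by analyte = 0.01210 − 9.335 × 10^-3 = 2.767 × 10^-3 mol
From the 1:2 ratio, n(Na2CO3) = 1/2 × 2.767 × 10^-3 = 1.383 × 10^-3 mol
mass of Na2CO3 = 1.383 × 10^-3 × 105.99 = 0.1466 g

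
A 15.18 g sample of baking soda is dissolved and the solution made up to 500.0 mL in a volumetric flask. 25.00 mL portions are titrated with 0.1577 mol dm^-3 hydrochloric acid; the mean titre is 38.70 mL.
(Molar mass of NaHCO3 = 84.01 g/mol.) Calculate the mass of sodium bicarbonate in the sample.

NaHCO3 + HCl → NaCl + H2O + CO2
n(HCl) per titration = 0.03870 × 0.1577 = 6.103 × 10^-3 mol
n(NaHCO3) in each aliquot = 6.103 × 10^-3 mol (1:1 ratio)
n(NaHCO3) in the whole flask = 6.103 × 10^-3 × 500.0/25.00 = 0.1221 mol
mass of NaHCO3 = 0.1221 × 84.01 = 10.25 g

10.25 g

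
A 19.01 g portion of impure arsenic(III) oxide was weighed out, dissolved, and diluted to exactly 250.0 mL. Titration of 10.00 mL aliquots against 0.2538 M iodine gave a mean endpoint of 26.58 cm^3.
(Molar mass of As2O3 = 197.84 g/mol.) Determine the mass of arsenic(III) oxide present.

16.68 g

As2O3 + 2 I2 + 2 H2O → As2O5 + 4 HI
n(I2) per titration = 0.02658 × 0.2538 = 6.746 × 10^-3 mol
From the 1:2 ratio, n(As2O3) in each aliquot = 1/2 × 6.746 × 10^-3 = 3.373 × 10^-3 mol
n(As2O3) in the whole flask = 3.373 × 10^-3 × 250.0/10.00 = 0.08433 mol
mass of As2O3 = 0.08433 × 197.84 = 16.68 g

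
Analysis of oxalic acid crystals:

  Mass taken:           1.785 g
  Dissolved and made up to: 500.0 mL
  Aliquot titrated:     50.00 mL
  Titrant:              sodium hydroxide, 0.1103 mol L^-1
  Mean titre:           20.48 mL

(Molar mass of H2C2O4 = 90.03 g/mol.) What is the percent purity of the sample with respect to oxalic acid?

56.97 %

H2C2O4 + 2 NaOH → Na2C2O4 + 2 H2O
n(NaOH) per titration = 0.02048 × 0.1103 = 2.259 × 10^-3 mol
From the 1:2 ratio, n(H2C2O4) in each aliquot = 1/2 × 2.259 × 10^-3 = 1.129 × 10^-3 mol
n(H2C2O4) in the whole flask = 1.129 × 10^-3 × 500.0/50.00 = 0.01129 mol
mass of H2C2O4 = 0.01129 × 90.03 = 1.017 g
% H2C2O4 = 1.017 / 1.785 × 100 = 56.97 %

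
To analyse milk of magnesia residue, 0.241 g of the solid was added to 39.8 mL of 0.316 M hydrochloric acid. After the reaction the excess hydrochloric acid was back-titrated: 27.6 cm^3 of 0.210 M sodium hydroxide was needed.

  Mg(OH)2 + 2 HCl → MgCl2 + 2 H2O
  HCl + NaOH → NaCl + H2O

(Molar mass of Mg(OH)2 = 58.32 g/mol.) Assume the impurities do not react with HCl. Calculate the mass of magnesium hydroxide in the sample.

n(HCl) added = 0.0398 × 0.316 = 0.0126 mol
n(NaOH) used in back-titration = 0.0276 × 0.210 = 5.80 × 10^-3 mol
n(HCl) left over = 5.80 × 10^-3 mol (1:1 ratio)
n(HCl) consumed by analyte = 0.0126 − 5.80 × 10^-3 = 6.78 × 10^-3 mol
From the 1:2 ratio, n(Mg(OH)2) = 1/2 × 6.78 × 10^-3 = 3.39 × 10^-3 mol
mass of Mg(OH)2 = 3.39 × 10^-3 × 58.32 = 0.198 g

0.198 g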